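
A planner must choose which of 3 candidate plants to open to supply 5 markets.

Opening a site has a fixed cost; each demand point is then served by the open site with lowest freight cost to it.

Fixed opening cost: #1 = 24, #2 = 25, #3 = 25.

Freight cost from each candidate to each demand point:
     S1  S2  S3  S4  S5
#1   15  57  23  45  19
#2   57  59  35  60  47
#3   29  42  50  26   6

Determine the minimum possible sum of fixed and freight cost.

161

Open {#1, #3}: assign each demand point to its cheapest open site.
  S1→#1 15, S2→#3 42, S3→#1 23, S4→#3 26, S5→#3 6
  freight cost 112, fixed 49 → total 161.
Compare {#3}: freight cost 153 + fixed 25 = 178.
Compare {#1}: freight cost 159 + fixed 24 = 183.
Compare {#1, #2, #3}: freight cost 112 + fixed 74 = 186.
All other subsets cost ≥ 178. Minimum total cost: 161.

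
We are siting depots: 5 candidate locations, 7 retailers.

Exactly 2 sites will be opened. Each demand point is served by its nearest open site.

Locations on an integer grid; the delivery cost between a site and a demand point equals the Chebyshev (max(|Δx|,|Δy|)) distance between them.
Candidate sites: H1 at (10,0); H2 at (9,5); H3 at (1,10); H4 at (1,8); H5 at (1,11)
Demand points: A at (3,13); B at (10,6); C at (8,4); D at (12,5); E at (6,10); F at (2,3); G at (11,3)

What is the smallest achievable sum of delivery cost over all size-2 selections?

21

Open {H2, H5}.
  A→H5 2, B→H2 1, C→H2 1, D→H2 3, E→H2 5, F→H2 7, G→H2 2  ⇒ total 21.
Compare {H2, H3}: total 22.
Compare {H2, H4}: total 22.
No size-2 selection does better; minimum is 21.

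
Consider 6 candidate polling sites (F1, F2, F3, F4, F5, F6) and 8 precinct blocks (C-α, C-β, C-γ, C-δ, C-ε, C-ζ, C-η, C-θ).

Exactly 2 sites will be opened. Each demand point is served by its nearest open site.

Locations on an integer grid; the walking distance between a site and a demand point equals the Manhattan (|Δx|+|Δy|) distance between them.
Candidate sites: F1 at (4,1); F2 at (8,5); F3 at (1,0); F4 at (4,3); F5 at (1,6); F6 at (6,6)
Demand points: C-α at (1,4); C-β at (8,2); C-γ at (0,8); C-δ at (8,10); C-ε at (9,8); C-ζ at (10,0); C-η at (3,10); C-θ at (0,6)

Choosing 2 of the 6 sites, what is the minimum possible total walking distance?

Open {F2, F5}.
  C-α→F5 2, C-β→F2 3, C-γ→F5 3, C-δ→F2 5, C-ε→F2 4, C-ζ→F2 7, C-η→F5 6, C-θ→F5 1  ⇒ total 31.
Compare {F5, F6}: total 39.
Compare {F1, F5}: total 45.
No size-2 selection does better; minimum is 31.

31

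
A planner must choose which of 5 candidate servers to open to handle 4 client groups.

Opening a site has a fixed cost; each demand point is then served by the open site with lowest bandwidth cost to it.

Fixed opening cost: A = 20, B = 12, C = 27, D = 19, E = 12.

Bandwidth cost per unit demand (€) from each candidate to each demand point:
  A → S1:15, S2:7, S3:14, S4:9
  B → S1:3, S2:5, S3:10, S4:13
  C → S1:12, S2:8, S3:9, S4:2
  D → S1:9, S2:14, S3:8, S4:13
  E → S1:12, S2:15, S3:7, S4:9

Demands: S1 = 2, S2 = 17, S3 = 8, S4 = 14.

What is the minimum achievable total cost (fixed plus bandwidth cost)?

Open {B, C, E}: assign each demand point to its cheapest open site.
  S1→B 2×3=6, S2→B 17×5=85, S3→E 8×7=56, S4→C 14×2=28
  bandwidth cost 175, fixed 51 → total 226.
Compare {B, C}: bandwidth cost 191 + fixed 39 = 230.
Compare {B, C, D}: bandwidth cost 183 + fixed 58 = 241.
Compare {B, C, D, E}: bandwidth cost 175 + fixed 70 = 245.
All other subsets cost ≥ 230. Minimum total cost: 226.

226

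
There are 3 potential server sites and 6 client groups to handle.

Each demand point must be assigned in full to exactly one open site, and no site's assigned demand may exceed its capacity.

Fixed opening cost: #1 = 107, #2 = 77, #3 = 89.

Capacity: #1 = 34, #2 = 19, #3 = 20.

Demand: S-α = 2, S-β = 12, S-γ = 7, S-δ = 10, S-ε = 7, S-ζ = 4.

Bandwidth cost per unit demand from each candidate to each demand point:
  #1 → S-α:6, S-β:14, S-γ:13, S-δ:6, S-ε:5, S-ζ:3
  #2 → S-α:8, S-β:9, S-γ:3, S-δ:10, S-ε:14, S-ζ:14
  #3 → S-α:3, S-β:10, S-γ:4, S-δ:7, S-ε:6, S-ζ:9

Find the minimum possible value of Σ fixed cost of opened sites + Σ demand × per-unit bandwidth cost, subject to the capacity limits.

432

Open {#1, #2}; cheapest assignment that respects the capacities:
  #1 (cap 34, load 23): S-α, S-δ, S-ε, S-ζ — cost 2×6 + 10×6 + 7×5 + 4×3 = 119
  #2 (cap 19, load 19): S-β, S-γ — cost 12×9 + 7×3 = 129
  Shipping 248, fixed 184 → total 432.
  Any other capacity-feasible assignment to {#1, #2} ships for at least 248.
Compare {#1, #3}: its best feasible assignment gives total 463.
Compare {#1, #2, #3}: its best feasible assignment gives total 515.
Every other set of open sites that can feasibly serve all demand totals ≥ 463 even under its best assignment. Minimum: 432.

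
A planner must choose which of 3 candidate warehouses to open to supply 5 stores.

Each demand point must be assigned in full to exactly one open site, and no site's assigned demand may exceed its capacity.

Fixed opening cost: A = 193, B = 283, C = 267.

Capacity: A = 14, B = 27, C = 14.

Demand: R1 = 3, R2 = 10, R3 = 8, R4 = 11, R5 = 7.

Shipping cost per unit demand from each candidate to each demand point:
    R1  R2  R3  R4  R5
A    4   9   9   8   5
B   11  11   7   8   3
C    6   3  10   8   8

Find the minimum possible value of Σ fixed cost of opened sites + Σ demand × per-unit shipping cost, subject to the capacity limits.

743

Open {A, B}; cheapest assignment that respects the capacities:
  A (cap 14, load 13): R1, R2 — cost 3×4 + 10×9 = 102
  B (cap 27, load 26): R3, R4, R5 — cost 8×7 + 11×8 + 7×3 = 165
  Shipping 267, fixed 476 → total 743.
  Any other capacity-feasible assignment to {A, B} ships for at least 267.
Compare {B, C}: its best feasible assignment gives total 763.
Compare {A, B, C}: its best feasible assignment gives total 950.
Every other set of open sites that can feasibly serve all demand totals ≥ 763 even under its best assignment. Minimum: 743.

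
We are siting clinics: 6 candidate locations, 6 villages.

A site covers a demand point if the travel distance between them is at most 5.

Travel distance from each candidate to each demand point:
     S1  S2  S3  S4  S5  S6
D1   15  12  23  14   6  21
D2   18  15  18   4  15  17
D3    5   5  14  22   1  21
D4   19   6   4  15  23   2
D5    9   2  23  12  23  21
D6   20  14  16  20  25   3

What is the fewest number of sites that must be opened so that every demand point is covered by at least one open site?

3

Coverage sets (demand points within 5 of each site):
  D1: {}
  D2: {S4}
  D3: {S1, S2, S5}
  D4: {S3, S6}
  D5: {S2}
  D6: {S6}
No 2 sites suffice: every size-2 union leaves at least one demand point uncovered.
But {D2, D3, D4} covers everything, so the minimum is 3.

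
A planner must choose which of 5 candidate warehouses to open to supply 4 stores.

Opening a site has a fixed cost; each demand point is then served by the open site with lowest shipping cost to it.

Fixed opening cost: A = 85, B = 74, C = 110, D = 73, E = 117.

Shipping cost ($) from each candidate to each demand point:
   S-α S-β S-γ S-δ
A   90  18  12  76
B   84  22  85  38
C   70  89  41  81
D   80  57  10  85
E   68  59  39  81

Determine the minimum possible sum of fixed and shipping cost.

281

Open {A}: assign each demand point to its cheapest open site.
  S-α→A 90, S-β→A 18, S-γ→A 12, S-δ→A 76
  shipping cost 196, fixed 85 → total 281.
Compare {B, D}: shipping cost 150 + fixed 147 = 297.
Compare {B}: shipping cost 229 + fixed 74 = 303.
Compare {D}: shipping cost 232 + fixed 73 = 305.
All other subsets cost ≥ 297. Minimum total cost: 281.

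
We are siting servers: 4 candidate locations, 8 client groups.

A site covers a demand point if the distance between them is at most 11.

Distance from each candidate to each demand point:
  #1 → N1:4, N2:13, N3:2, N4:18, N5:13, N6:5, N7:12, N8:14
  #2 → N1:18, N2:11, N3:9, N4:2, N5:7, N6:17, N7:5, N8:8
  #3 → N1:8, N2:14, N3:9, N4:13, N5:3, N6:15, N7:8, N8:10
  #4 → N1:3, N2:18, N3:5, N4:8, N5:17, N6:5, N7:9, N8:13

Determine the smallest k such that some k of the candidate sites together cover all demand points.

Coverage sets (demand points within 11 of each site):
  #1: {N1, N3, N6}
  #2: {N2, N3, N4, N5, N7, N8}
  #3: {N1, N3, N5, N7, N8}
  #4: {N1, N3, N4, N6, N7}
No single site covers all 8 demand points.
But {#1, #2} covers everything, so the minimum is 2.

2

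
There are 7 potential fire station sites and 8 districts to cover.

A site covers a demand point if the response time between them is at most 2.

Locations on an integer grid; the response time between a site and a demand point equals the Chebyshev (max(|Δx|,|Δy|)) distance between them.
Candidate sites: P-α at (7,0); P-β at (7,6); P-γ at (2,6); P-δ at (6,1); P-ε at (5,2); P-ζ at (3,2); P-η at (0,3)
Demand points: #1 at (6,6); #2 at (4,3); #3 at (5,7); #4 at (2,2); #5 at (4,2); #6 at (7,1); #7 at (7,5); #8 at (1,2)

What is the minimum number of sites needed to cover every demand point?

Coverage sets (demand points within 2 of each site):
  P-α: {#6}
  P-β: {#1, #3, #7}
  P-γ: {}
  P-δ: {#2, #5, #6}
  P-ε: {#2, #5, #6}
  P-ζ: {#2, #4, #5, #8}
  P-η: {#4, #8}
No 2 sites suffice: every size-2 union leaves at least one demand point uncovered.
But {P-α, P-β, P-ζ} covers everything, so the minimum is 3.

3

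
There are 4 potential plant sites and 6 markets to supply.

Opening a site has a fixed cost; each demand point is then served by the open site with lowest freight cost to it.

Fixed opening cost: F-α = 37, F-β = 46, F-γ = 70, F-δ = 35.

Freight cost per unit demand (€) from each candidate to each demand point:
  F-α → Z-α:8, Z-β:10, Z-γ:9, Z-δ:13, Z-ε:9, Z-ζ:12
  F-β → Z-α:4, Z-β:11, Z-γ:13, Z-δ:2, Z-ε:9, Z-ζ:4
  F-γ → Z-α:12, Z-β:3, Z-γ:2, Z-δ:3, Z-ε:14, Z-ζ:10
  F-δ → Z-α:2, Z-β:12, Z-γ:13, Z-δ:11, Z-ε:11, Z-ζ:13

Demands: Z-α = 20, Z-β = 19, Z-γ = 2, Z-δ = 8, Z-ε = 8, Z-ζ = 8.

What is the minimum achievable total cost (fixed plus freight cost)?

Open {F-β, F-γ, F-δ}: assign each demand point to its cheapest open site.
  Z-α→F-δ 20×2=40, Z-β→F-γ 19×3=57, Z-γ→F-γ 2×2=4, Z-δ→F-β 8×2=16, Z-ε→F-β 8×9=72, Z-ζ→F-β 8×4=32
  freight cost 221, fixed 151 → total 372.
Compare {F-β, F-γ}: freight cost 261 + fixed 116 = 377.
Compare {F-γ, F-δ}: freight cost 293 + fixed 105 = 398.
Compare {F-α, F-β, F-γ, F-δ}: freight cost 221 + fixed 188 = 409.
All other subsets cost ≥ 377. Minimum total cost: 372.

372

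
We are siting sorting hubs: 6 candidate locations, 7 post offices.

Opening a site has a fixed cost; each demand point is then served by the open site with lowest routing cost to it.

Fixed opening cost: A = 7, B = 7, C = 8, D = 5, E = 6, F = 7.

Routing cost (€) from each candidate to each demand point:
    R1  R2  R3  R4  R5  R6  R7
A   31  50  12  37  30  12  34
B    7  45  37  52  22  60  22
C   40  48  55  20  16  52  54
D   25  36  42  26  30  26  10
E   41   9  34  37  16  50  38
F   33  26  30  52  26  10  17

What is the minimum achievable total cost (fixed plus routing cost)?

Open {A, B, D, E}: assign each demand point to its cheapest open site.
  R1→B 7, R2→E 9, R3→A 12, R4→D 26, R5→E 16, R6→A 12, R7→D 10
  routing cost 92, fixed 25 → total 117.
Compare {A, B, C, D, E}: routing cost 86 + fixed 33 = 119.
Compare {A, B, D, E, F}: routing cost 90 + fixed 32 = 122.
Compare {A, B, C, D, E, F}: routing cost 84 + fixed 40 = 124.
All other subsets cost ≥ 119. Minimum total cost: 117.

117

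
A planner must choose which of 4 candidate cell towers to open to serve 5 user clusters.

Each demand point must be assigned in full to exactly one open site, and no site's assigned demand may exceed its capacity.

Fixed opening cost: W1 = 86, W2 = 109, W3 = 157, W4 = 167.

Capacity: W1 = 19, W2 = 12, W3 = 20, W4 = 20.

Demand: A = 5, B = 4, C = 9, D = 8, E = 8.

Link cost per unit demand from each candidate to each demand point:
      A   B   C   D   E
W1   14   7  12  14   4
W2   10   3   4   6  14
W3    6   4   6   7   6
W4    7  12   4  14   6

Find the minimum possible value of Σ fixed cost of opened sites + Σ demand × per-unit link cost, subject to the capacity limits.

Open {W1, W3}; cheapest assignment that respects the capacities:
  W1 (cap 19, load 17): A, B, E — cost 5×14 + 4×7 + 8×4 = 130
  W3 (cap 20, load 17): C, D — cost 9×6 + 8×7 = 110
  Shipping 240, fixed 243 → total 483.
  Any other capacity-feasible assignment to {W1, W3} ships for at least 240.
Compare {W3, W4}: its best feasible assignment gives total 510.
Compare {W1, W4}: its best feasible assignment gives total 516.
Every other set of open sites that can feasibly serve all demand totals ≥ 510 even under its best assignment. Minimum: 483.

483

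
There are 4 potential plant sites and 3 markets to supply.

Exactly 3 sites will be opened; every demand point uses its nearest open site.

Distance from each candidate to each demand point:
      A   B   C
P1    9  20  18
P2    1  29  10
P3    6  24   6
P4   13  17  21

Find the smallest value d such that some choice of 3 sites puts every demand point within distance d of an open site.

Open {P1, P2, P4}.
  Farthest demand point is B at distance 17 (to P4); all others are ≤ 17.
With {P1, P3, P4} the worst case is 17.
With {P2, P3, P4} the worst case is 17.
No size-3 selection achieves below 17.

17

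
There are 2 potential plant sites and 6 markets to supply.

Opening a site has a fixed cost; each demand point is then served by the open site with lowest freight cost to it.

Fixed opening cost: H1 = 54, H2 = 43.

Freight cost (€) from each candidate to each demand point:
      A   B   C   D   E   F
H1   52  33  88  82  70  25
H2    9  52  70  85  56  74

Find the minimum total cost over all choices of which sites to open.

Open {H1, H2}: assign each demand point to its cheapest open site.
  A→H2 9, B→H1 33, C→H2 70, D→H1 82, E→H2 56, F→H1 25
  freight cost 275, fixed 97 → total 372.
Compare {H2}: freight cost 346 + fixed 43 = 389.
Compare {H1}: freight cost 350 + fixed 54 = 404.

372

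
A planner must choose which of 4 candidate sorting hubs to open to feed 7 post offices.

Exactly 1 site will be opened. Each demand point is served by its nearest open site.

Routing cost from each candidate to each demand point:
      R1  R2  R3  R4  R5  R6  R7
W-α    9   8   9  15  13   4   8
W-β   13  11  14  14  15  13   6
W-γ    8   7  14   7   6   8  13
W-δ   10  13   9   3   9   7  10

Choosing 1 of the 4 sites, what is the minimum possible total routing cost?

Open {W-δ}.
  R1→W-δ 10, R2→W-δ 13, R3→W-δ 9, R4→W-δ 3, R5→W-δ 9, R6→W-δ 7, R7→W-δ 10  ⇒ total 61.
Compare {W-γ}: total 63.
Compare {W-α}: total 66.
No size-1 selection does better; minimum is 61.

61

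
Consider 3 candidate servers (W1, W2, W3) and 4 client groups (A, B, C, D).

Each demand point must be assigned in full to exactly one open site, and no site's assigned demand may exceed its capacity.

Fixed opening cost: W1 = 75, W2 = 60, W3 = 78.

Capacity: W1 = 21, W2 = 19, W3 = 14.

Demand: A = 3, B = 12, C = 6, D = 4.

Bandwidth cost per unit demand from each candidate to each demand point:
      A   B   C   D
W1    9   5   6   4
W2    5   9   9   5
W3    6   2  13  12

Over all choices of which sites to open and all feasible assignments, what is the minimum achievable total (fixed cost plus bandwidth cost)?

251

Open {W2, W3}; cheapest assignment that respects the capacities:
  W2 (cap 19, load 13): A, C, D — cost 3×5 + 6×9 + 4×5 = 89
  W3 (cap 14, load 12): B — cost 12×2 = 24
  Shipping 113, fixed 138 → total 251.
  Any other capacity-feasible assignment to {W2, W3} ships for at least 113.
Compare {W1, W3}: its best feasible assignment gives total 256.
Compare {W1, W2}: its best feasible assignment gives total 266.
Every other set of open sites that can feasibly serve all demand totals ≥ 256 even under its best assignment. Minimum: 251.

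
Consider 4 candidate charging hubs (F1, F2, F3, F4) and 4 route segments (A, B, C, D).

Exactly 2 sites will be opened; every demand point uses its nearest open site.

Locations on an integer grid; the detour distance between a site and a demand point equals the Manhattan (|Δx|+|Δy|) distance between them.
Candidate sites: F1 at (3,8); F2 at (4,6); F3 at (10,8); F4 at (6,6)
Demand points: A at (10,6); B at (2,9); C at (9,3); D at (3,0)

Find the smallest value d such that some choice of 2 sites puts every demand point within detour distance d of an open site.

Open {F2, F3}.
  Farthest demand point is D at detour distance 7 (to F2); all others are ≤ 7.
With {F2, F4} the worst case is 7.
With {F1, F2} the worst case is 8.
No size-2 selection achieves below 7.

7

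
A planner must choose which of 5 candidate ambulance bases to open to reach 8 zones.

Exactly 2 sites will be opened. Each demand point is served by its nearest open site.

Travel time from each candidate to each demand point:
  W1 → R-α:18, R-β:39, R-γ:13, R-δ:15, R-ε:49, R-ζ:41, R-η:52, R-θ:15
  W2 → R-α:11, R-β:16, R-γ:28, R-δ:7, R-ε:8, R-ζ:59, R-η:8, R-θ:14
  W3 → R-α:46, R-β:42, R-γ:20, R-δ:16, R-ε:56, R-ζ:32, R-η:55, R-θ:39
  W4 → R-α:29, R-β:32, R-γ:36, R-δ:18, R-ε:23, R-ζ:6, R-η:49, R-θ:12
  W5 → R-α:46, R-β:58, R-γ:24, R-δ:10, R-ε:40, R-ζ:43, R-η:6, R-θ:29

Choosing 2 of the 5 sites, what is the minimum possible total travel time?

96

Open {W2, W4}.
  R-α→W2 11, R-β→W2 16, R-γ→W2 28, R-δ→W2 7, R-ε→W2 8, R-ζ→W4 6, R-η→W2 8, R-θ→W4 12  ⇒ total 96.
Compare {W2, W3}: total 116.
Compare {W1, W2}: total 118.
No size-2 selection does better; minimum is 96.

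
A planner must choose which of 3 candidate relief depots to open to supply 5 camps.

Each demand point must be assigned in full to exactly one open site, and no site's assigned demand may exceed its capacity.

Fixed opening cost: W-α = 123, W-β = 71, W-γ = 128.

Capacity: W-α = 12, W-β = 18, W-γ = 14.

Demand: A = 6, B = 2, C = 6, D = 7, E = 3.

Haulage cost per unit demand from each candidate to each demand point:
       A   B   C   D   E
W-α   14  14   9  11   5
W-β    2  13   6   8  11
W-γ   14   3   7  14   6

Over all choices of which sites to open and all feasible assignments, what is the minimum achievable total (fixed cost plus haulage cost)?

Open {W-β, W-γ}; cheapest assignment that respects the capacities:
  W-β (cap 18, load 13): A, D — cost 6×2 + 7×8 = 68
  W-γ (cap 14, load 11): B, C, E — cost 2×3 + 6×7 + 3×6 = 66
  Shipping 134, fixed 199 → total 333.
  Any other capacity-feasible assignment to {W-β, W-γ} ships for at least 134.
Compare {W-α, W-β}: its best feasible assignment gives total 357.
Compare {W-α, W-β, W-γ}: its best feasible assignment gives total 453.
Every other set of open sites that can feasibly serve all demand totals ≥ 357 even under its best assignment. Minimum: 333.

333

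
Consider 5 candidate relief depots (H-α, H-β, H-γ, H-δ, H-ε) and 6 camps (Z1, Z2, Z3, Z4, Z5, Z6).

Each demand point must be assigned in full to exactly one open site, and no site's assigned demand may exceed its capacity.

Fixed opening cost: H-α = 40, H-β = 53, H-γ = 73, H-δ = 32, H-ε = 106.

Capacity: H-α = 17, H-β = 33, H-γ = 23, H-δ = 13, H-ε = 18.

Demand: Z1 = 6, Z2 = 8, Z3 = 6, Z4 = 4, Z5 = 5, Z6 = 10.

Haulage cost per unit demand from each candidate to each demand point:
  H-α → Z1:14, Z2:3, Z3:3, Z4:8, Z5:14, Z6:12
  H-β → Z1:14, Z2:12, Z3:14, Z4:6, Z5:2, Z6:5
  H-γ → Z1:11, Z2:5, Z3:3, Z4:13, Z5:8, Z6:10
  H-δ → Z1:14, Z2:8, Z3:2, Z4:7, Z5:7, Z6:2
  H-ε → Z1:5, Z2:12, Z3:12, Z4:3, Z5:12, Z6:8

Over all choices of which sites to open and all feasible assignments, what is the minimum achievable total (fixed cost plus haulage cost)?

303

Open {H-α, H-β}; cheapest assignment that respects the capacities:
  H-α (cap 17, load 14): Z2, Z3 — cost 8×3 + 6×3 = 42
  H-β (cap 33, load 25): Z1, Z4, Z5, Z6 — cost 6×14 + 4×6 + 5×2 + 10×5 = 168
  Shipping 210, fixed 93 → total 303.
  Any other capacity-feasible assignment to {H-α, H-β} ships for at least 210.
Compare {H-α, H-β, H-δ}: its best feasible assignment gives total 305.
Compare {H-β, H-γ}: its best feasible assignment gives total 334.
Every other set of open sites that can feasibly serve all demand totals ≥ 305 even under its best assignment. Minimum: 303.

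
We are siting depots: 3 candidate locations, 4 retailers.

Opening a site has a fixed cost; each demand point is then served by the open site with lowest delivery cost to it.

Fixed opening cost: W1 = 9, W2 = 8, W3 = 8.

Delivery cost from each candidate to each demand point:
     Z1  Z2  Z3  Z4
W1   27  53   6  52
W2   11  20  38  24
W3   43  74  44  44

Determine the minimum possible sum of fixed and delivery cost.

Open {W1, W2}: assign each demand point to its cheapest open site.
  Z1→W2 11, Z2→W2 20, Z3→W1 6, Z4→W2 24
  delivery cost 61, fixed 17 → total 78.
Compare {W1, W2, W3}: delivery cost 61 + fixed 25 = 86.
Compare {W2}: delivery cost 93 + fixed 8 = 101.
Compare {W2, W3}: delivery cost 93 + fixed 16 = 109.
All other subsets cost ≥ 86. Minimum total cost: 78.

78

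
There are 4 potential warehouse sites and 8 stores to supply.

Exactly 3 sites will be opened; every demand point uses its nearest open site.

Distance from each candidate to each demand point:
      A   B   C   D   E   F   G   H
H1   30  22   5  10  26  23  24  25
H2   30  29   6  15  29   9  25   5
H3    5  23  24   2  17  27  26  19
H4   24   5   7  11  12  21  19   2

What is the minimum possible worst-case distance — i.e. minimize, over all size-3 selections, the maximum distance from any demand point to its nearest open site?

Open {H2, H3, H4}.
  Farthest demand point is G at distance 19 (to H4); all others are ≤ 19.
With {H1, H3, H4} the worst case is 21.
With {H1, H2, H3} the worst case is 24.
No size-3 selection achieves below 19.

19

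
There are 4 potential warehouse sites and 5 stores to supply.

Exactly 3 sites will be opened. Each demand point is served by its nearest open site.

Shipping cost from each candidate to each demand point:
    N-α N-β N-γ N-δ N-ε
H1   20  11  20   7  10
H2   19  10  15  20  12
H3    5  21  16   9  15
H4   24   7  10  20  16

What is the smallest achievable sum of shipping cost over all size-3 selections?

Open {H1, H3, H4}.
  N-α→H3 5, N-β→H4 7, N-γ→H4 10, N-δ→H1 7, N-ε→H1 10  ⇒ total 39.
Compare {H2, H3, H4}: total 43.
Compare {H1, H2, H3}: total 47.
No size-3 selection does better; minimum is 39.

39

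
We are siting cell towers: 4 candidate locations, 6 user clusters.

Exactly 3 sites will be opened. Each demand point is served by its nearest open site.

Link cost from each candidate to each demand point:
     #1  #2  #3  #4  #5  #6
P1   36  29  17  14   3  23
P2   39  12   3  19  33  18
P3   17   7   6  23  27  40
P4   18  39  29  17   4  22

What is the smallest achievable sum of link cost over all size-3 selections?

Open {P1, P2, P3}.
  #1→P3 17, #2→P3 7, #3→P2 3, #4→P1 14, #5→P1 3, #6→P2 18  ⇒ total 62.
Compare {P2, P3, P4}: total 66.
Compare {P1, P2, P4}: total 68.
No size-3 selection does better; minimum is 62.

62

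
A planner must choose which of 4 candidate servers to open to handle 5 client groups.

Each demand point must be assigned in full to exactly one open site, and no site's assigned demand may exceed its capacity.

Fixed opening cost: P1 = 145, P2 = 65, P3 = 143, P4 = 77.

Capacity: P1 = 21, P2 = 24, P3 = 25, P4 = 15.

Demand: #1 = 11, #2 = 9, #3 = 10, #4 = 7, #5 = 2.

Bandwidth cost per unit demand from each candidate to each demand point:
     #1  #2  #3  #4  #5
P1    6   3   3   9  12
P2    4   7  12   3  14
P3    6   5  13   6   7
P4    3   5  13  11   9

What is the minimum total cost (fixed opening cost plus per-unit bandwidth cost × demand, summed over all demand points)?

Open {P1, P2}; cheapest assignment that respects the capacities:
  P1 (cap 21, load 21): #2, #3, #5 — cost 9×3 + 10×3 + 2×12 = 81
  P2 (cap 24, load 18): #1, #4 — cost 11×4 + 7×3 = 65
  Shipping 146, fixed 210 → total 356.
  Any other capacity-feasible assignment to {P1, P2} ships for at least 146.
Compare {P1, P2, P4}: its best feasible assignment gives total 416.
Compare {P2, P3}: its best feasible assignment gives total 462.
Every other set of open sites that can feasibly serve all demand totals ≥ 416 even under its best assignment. Minimum: 356.

356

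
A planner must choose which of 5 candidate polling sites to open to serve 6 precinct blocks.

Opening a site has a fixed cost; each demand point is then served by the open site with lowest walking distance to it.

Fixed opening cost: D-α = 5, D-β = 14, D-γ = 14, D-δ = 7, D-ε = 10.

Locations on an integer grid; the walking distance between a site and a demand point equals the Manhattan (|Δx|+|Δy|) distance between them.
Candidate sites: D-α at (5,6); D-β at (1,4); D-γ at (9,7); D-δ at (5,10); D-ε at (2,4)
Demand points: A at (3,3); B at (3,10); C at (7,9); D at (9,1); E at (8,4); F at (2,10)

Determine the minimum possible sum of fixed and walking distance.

39

Open {D-α, D-δ}: assign each demand point to its cheapest open site.
  A→D-α 5, B→D-δ 2, C→D-δ 3, D→D-α 9, E→D-α 5, F→D-δ 3
  walking distance 27, fixed 12 → total 39.
Compare {D-α}: walking distance 37 + fixed 5 = 42.
Compare {D-δ, D-ε}: walking distance 26 + fixed 17 = 43.
Compare {D-δ}: walking distance 39 + fixed 7 = 46.
All other subsets cost ≥ 42. Minimum total cost: 39.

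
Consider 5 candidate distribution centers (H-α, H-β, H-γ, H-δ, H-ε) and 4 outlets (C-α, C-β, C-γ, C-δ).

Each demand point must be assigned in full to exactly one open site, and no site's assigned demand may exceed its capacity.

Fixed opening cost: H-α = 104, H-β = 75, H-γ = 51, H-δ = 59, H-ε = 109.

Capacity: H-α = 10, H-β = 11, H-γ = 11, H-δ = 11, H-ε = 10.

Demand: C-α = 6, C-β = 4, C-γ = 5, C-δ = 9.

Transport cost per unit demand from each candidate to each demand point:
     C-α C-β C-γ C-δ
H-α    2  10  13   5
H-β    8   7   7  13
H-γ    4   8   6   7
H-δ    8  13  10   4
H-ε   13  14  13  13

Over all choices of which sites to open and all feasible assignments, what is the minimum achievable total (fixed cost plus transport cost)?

303

Open {H-β, H-γ, H-δ}; cheapest assignment that respects the capacities:
  H-β (cap 11, load 4): C-β — cost 4×7 = 28
  H-γ (cap 11, load 11): C-α, C-γ — cost 6×4 + 5×6 = 54
  H-δ (cap 11, load 9): C-δ — cost 9×4 = 36
  Shipping 118, fixed 185 → total 303.
  Any other capacity-feasible assignment to {H-β, H-γ, H-δ} ships for at least 118.
Compare {H-α, H-γ, H-δ}: its best feasible assignment gives total 324.
Compare {H-α, H-β, H-δ}: its best feasible assignment gives total 349.
Every other set of open sites that can feasibly serve all demand totals ≥ 324 even under its best assignment. Minimum: 303.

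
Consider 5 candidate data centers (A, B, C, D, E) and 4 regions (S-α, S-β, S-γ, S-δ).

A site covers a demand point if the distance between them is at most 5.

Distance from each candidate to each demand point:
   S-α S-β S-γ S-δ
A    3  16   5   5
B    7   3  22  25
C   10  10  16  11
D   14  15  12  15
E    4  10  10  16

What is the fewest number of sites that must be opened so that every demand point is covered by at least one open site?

2

Coverage sets (demand points within 5 of each site):
  A: {S-α, S-γ, S-δ}
  B: {S-β}
  C: {}
  D: {}
  E: {S-α}
No single site covers all 4 demand points.
But {A, B} covers everything, so the minimum is 2.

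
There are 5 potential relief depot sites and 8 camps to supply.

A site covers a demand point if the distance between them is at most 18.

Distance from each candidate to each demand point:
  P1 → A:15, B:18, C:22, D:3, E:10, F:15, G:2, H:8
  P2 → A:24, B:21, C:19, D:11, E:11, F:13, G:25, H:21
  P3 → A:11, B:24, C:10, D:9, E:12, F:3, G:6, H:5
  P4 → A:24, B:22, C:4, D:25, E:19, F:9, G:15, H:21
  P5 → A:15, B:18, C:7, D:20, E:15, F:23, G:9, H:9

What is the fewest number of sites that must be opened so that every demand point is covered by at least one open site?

Coverage sets (demand points within 18 of each site):
  P1: {A, B, D, E, F, G, H}
  P2: {D, E, F}
  P3: {A, C, D, E, F, G, H}
  P4: {C, F, G}
  P5: {A, B, C, E, G, H}
No single site covers all 8 demand points.
But {P1, P3} covers everything, so the minimum is 2.

2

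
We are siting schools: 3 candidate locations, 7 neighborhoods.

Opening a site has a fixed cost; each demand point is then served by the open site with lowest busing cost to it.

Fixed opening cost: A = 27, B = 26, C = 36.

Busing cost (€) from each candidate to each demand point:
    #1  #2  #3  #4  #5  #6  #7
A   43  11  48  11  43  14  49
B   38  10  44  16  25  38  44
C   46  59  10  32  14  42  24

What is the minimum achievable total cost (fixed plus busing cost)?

190

Open {A, C}: assign each demand point to its cheapest open site.
  #1→A 43, #2→A 11, #3→C 10, #4→A 11, #5→C 14, #6→A 14, #7→C 24
  busing cost 127, fixed 63 → total 190.
Compare {A, B, C}: busing cost 121 + fixed 89 = 210.
Compare {B, C}: busing cost 150 + fixed 62 = 212.
Compare {A, B}: busing cost 186 + fixed 53 = 239.
All other subsets cost ≥ 210. Minimum total cost: 190.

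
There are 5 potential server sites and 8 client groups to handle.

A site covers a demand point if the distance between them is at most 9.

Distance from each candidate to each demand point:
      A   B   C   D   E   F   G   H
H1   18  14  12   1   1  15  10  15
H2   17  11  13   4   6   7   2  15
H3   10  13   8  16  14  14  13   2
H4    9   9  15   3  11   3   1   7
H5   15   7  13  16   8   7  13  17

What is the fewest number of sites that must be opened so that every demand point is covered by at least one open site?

Coverage sets (demand points within 9 of each site):
  H1: {D, E}
  H2: {D, E, F, G}
  H3: {C, H}
  H4: {A, B, D, F, G, H}
  H5: {B, E, F}
No 2 sites suffice: every size-2 union leaves at least one demand point uncovered.
But {H1, H3, H4} covers everything, so the minimum is 3.

3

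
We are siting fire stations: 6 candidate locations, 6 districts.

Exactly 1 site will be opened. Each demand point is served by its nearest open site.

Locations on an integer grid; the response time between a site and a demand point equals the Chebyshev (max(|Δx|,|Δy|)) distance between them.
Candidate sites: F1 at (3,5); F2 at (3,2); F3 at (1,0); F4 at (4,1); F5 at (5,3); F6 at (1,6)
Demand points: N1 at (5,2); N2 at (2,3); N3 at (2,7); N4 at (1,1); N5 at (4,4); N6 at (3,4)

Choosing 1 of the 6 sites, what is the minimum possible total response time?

Open {F1}.
  N1→F1 3, N2→F1 2, N3→F1 2, N4→F1 4, N5→F1 1, N6→F1 1  ⇒ total 13.
Compare {F2}: total 14.
Compare {F5}: total 15.
No size-1 selection does better; minimum is 13.

13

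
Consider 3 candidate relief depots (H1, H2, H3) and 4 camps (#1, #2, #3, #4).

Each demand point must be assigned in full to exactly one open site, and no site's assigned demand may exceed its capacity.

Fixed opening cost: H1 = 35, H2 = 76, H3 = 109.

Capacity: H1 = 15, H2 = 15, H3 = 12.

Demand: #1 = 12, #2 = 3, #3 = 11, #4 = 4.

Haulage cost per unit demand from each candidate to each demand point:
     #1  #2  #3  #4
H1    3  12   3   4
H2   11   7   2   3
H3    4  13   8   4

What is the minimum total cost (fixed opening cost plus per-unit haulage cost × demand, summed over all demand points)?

217

Open {H1, H2}; cheapest assignment that respects the capacities:
  H1 (cap 15, load 15): #1, #2 — cost 12×3 + 3×12 = 72
  H2 (cap 15, load 15): #3, #4 — cost 11×2 + 4×3 = 34
  Shipping 106, fixed 111 → total 217.
  Any other capacity-feasible assignment to {H1, H2} ships for at least 106.
Compare {H1, H2, H3}: its best feasible assignment gives total 315.
Every other set of open sites that can feasibly serve all demand totals ≥ 315 even under its best assignment. Minimum: 217.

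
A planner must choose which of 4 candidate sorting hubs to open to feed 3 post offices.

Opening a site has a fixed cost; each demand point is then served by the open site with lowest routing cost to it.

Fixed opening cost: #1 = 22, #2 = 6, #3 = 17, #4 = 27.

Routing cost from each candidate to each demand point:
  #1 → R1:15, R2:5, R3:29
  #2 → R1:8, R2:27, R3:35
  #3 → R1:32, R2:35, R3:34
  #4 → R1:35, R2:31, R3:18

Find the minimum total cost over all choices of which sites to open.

Open {#1, #2}: assign each demand point to its cheapest open site.
  R1→#2 8, R2→#1 5, R3→#1 29
  routing cost 42, fixed 28 → total 70.
Compare {#1}: routing cost 49 + fixed 22 = 71.
Compare {#2}: routing cost 70 + fixed 6 = 76.
Compare {#2, #4}: routing cost 53 + fixed 33 = 86.
All other subsets cost ≥ 71. Minimum total cost: 70.

70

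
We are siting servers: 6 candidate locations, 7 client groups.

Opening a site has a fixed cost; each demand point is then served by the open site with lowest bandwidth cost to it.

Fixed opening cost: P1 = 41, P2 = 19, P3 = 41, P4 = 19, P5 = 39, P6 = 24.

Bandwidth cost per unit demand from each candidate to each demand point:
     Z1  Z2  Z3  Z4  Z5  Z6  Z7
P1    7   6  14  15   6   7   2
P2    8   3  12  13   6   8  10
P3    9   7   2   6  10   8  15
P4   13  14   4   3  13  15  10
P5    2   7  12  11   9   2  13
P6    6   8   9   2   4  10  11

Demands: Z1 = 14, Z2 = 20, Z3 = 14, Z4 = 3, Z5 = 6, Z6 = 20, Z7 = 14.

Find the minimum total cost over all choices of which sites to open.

375

Open {P1, P2, P4, P5}: assign each demand point to its cheapest open site.
  Z1→P5 14×2=28, Z2→P2 20×3=60, Z3→P4 14×4=56, Z4→P4 3×3=9, Z5→P1 6×6=36, Z6→P5 20×2=40, Z7→P1 14×2=28
  bandwidth cost 257, fixed 118 → total 375.
Compare {P1, P2, P3, P5}: bandwidth cost 238 + fixed 140 = 378.
Compare {P1, P2, P3, P5, P6}: bandwidth cost 214 + fixed 164 = 378.
Compare {P1, P2, P4, P5, P6}: bandwidth cost 242 + fixed 142 = 384.
All other subsets cost ≥ 378. Minimum total cost: 375.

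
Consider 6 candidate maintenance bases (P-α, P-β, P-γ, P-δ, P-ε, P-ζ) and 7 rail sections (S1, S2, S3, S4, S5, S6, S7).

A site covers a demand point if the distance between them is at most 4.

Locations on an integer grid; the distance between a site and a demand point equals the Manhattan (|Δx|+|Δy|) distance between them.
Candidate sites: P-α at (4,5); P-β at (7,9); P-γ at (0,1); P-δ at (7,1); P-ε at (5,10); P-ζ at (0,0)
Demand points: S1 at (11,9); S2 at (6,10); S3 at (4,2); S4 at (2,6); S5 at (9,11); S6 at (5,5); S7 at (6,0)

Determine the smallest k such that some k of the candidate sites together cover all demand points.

Coverage sets (demand points within 4 of each site):
  P-α: {S3, S4, S6}
  P-β: {S1, S2, S5}
  P-γ: {}
  P-δ: {S3, S7}
  P-ε: {S2}
  P-ζ: {}
No 2 sites suffice: every size-2 union leaves at least one demand point uncovered.
But {P-α, P-β, P-δ} covers everything, so the minimum is 3.

3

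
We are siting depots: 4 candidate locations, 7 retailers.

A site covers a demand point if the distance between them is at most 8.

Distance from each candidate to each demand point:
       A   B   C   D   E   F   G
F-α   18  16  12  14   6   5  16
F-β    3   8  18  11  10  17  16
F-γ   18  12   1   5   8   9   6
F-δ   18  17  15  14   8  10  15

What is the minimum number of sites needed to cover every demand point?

Coverage sets (demand points within 8 of each site):
  F-α: {E, F}
  F-β: {A, B}
  F-γ: {C, D, E, G}
  F-δ: {E}
No 2 sites suffice: every size-2 union leaves at least one demand point uncovered.
But {F-α, F-β, F-γ} covers everything, so the minimum is 3.

3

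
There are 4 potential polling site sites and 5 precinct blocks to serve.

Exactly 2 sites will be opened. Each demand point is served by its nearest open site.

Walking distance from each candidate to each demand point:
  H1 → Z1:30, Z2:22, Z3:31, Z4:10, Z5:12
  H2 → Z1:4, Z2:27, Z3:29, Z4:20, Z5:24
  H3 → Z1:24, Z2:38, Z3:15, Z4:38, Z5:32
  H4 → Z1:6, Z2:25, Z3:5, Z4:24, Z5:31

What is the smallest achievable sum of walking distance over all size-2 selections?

55

Open {H1, H4}.
  Z1→H4 6, Z2→H1 22, Z3→H4 5, Z4→H1 10, Z5→H1 12  ⇒ total 55.
Compare {H1, H2}: total 77.
Compare {H2, H4}: total 78.
No size-2 selection does better; minimum is 55.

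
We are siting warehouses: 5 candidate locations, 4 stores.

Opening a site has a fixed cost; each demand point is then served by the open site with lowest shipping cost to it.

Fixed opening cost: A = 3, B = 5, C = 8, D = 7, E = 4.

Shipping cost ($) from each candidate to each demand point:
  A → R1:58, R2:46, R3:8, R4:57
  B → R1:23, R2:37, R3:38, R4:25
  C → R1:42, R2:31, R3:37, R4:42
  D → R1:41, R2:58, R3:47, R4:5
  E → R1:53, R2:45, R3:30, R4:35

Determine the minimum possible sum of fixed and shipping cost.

88

Open {A, B, D}: assign each demand point to its cheapest open site.
  R1→B 23, R2→B 37, R3→A 8, R4→D 5
  shipping cost 73, fixed 15 → total 88.
Compare {A, B, C, D}: shipping cost 67 + fixed 23 = 90.
Compare {A, B, D, E}: shipping cost 73 + fixed 19 = 92.
Compare {A, B, C, D, E}: shipping cost 67 + fixed 27 = 94.
All other subsets cost ≥ 90. Minimum total cost: 88.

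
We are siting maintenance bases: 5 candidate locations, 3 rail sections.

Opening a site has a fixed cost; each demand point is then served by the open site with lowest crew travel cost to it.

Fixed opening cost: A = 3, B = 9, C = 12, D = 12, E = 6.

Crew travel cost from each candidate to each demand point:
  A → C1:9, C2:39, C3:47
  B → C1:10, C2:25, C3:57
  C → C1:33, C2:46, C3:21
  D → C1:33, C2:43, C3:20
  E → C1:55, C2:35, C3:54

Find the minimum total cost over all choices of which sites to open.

Open {B, D}: assign each demand point to its cheapest open site.
  C1→B 10, C2→B 25, C3→D 20
  crew travel cost 55, fixed 21 → total 76.
Compare {B, C}: crew travel cost 56 + fixed 21 = 77.
Compare {A, B, D}: crew travel cost 54 + fixed 24 = 78.
Compare {A, B, C}: crew travel cost 55 + fixed 24 = 79.
All other subsets cost ≥ 77. Minimum total cost: 76.

76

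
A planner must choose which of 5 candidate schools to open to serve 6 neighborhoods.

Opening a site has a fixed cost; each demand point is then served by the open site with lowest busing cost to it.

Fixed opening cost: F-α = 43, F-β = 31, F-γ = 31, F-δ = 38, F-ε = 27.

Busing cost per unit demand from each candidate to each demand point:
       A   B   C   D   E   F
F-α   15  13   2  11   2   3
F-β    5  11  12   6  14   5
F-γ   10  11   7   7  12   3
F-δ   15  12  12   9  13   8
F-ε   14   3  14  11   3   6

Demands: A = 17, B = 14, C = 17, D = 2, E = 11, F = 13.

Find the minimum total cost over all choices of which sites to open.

335

Open {F-α, F-β, F-ε}: assign each demand point to its cheapest open site.
  A→F-β 17×5=85, B→F-ε 14×3=42, C→F-α 17×2=34, D→F-β 2×6=12, E→F-α 11×2=22, F→F-α 13×3=39
  busing cost 234, fixed 101 → total 335.
Compare {F-α, F-β, F-γ, F-ε}: busing cost 234 + fixed 132 = 366.
Compare {F-α, F-β, F-δ, F-ε}: busing cost 234 + fixed 139 = 373.
Compare {F-α, F-β, F-γ, F-δ, F-ε}: busing cost 234 + fixed 170 = 404.
All other subsets cost ≥ 366. Minimum total cost: 335.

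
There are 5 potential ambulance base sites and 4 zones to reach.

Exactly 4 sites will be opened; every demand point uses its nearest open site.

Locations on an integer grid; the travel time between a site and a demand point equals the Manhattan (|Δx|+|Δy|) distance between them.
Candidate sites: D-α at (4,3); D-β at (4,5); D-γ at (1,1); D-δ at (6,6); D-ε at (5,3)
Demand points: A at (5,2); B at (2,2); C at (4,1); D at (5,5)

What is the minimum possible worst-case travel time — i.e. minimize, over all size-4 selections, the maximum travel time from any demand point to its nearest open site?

Open {D-α, D-β, D-γ, D-δ}.
  Farthest demand point is A at travel time 2 (to D-α); all others are ≤ 2.
With {D-α, D-β, D-γ, D-ε} the worst case is 2.
With {D-α, D-γ, D-δ, D-ε} the worst case is 2.
No size-4 selection achieves below 2.

2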